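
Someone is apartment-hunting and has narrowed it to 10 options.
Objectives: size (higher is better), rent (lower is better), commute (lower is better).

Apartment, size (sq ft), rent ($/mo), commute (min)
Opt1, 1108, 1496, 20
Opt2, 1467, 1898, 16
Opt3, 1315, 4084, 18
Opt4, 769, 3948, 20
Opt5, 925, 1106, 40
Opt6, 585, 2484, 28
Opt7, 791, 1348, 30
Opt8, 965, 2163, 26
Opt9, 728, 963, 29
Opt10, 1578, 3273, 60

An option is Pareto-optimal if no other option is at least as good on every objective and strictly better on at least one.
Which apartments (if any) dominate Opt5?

Opt1: worse on rent (1496 vs 1106).
Opt2: worse on rent (1898 vs 1106).
Opt3: worse on rent (4084 vs 1106).
Opt4: worse on size (769 vs 925).
Opt6: worse on size (585 vs 925).
Opt7: worse on size (791 vs 925).
Opt8: worse on rent (2163 vs 1106).
Opt9: worse on size (728 vs 925).
Opt10: worse on rent (3273 vs 1106).
No option dominates Opt5.

none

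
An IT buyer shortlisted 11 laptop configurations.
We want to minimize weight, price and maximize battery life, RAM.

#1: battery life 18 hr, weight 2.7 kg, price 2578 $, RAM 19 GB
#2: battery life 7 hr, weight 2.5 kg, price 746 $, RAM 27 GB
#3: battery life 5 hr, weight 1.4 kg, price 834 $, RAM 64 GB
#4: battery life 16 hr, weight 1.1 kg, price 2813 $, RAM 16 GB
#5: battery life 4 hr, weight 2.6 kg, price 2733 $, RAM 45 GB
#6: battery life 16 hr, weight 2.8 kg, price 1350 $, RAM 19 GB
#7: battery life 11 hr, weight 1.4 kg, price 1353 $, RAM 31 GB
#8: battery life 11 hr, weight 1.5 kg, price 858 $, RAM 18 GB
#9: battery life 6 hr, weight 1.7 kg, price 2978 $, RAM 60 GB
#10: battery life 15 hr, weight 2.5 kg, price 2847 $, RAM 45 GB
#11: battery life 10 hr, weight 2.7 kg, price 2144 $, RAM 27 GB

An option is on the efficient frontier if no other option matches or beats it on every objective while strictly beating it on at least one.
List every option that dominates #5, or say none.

#3: battery life 5≥4, weight 1.4≤2.6, price 834≤2733, RAM 64≥45 — dominates #5.
Others (#1, #2, #4, #6, #7, #8, #9, #10, #11) are each worse than #5 on at least one objective.

#3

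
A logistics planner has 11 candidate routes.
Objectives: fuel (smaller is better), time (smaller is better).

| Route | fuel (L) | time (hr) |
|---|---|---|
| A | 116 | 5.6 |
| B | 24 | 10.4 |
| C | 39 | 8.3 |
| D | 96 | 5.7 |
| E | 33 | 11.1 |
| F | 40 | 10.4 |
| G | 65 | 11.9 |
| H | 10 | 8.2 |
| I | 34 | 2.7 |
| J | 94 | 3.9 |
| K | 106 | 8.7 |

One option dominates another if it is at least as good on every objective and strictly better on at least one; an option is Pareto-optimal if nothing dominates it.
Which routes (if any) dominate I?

A: worse on fuel (116 vs 34).
B: worse on time (10.4 vs 2.7).
C: worse on fuel (39 vs 34).
D: worse on fuel (96 vs 34).
E: worse on time (11.1 vs 2.7).
F: worse on fuel (40 vs 34).
G: worse on fuel (65 vs 34).
H: worse on time (8.2 vs 2.7).
J: worse on fuel (94 vs 34).
K: worse on fuel (106 vs 34).
No option dominates I.

none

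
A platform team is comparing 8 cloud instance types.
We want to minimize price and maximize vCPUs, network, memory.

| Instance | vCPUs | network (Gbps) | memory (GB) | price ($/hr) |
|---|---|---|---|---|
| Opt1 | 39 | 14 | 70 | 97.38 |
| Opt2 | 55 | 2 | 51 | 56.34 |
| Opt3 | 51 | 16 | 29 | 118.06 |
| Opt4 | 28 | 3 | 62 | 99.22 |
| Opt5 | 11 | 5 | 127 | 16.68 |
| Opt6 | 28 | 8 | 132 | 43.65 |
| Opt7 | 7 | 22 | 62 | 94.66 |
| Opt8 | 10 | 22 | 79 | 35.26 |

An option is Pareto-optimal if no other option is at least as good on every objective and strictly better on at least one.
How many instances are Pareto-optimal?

Opt1: not dominated.
Opt2: not dominated (best vCPUs).
Opt3: not dominated.
Opt4: dominated by Opt1 (vCPUs 39≥28, network 14≥3, memory 70≥62, price 97.38≤99.22).
Opt5: not dominated (best price).
Opt6: not dominated (best memory).
Opt7: dominated by Opt8 (vCPUs 10≥7, network 22≥22, memory 79≥62, price 35.26≤94.66).
Opt8: not dominated.
Pareto-optimal: Opt1, Opt2, Opt3, Opt5, Opt6, Opt8 → 6.

6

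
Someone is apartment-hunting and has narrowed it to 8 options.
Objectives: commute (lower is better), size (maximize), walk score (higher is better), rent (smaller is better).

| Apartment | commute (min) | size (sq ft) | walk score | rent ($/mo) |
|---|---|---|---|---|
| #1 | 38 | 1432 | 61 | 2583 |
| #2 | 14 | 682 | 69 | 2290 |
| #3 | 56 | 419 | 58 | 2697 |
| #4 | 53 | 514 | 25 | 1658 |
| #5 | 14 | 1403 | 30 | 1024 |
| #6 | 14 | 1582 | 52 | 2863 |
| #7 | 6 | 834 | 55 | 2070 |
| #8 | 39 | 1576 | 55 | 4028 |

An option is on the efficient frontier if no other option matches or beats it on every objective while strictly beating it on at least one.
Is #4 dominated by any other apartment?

Yes

#5 vs #4: commute 14≤53, size 1403≥514, walk score 30≥25, rent 1024≤1658 — #5 is at least as good on every objective and strictly better on at least one, so #5 dominates #4.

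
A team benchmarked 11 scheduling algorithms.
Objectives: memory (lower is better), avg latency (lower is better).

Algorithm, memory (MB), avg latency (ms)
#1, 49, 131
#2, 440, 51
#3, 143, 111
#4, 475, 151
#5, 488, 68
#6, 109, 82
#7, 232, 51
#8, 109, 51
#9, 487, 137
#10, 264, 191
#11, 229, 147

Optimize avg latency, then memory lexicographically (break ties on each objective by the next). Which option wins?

First minimize avg latency: best is 51, kept {#2, #7, #8}.
Then minimize memory: best is 109, kept {#8}.

#8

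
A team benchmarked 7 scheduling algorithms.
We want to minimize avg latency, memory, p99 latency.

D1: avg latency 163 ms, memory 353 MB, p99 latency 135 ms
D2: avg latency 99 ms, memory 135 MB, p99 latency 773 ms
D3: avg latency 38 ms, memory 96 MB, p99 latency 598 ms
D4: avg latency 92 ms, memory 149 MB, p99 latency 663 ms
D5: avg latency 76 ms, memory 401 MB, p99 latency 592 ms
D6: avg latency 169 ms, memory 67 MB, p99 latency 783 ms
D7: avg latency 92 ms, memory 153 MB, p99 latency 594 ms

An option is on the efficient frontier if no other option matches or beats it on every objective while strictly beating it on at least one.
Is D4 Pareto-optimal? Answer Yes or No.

D3 vs D4: avg latency 38≤92, memory 96≤149, p99 latency 598≤663 — D3 is at least as good on every objective and strictly better on at least one, so D3 dominates D4.

No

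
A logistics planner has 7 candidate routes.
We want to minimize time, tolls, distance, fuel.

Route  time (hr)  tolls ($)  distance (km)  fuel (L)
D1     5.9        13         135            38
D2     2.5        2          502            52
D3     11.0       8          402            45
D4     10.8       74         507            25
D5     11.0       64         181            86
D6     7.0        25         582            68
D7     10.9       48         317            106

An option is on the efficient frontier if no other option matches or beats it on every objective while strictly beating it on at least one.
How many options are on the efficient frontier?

4

D1: not dominated (best distance).
D2: not dominated (best time).
D3: not dominated.
D4: not dominated (best fuel).
D5: dominated by D1 (time 5.9≤11.0, tolls 13≤64, distance 135≤181, fuel 38≤86).
D6: dominated by D1 (time 5.9≤7.0, tolls 13≤25, distance 135≤582, fuel 38≤68).
D7: dominated by D1 (time 5.9≤10.9, tolls 13≤48, distance 135≤317, fuel 38≤106).
Pareto-optimal: D1, D2, D3, D4 → 4.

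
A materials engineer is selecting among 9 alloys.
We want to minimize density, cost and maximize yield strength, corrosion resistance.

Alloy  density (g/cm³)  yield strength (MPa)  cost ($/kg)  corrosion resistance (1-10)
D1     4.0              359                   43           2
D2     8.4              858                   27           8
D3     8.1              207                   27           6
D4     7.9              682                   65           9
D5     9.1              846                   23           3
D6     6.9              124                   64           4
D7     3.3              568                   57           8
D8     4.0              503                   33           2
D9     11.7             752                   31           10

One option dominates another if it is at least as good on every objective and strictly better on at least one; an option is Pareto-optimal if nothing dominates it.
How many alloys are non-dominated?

7

D1: dominated by D8 (density 4.0≤4.0, yield strength 503≥359, cost 33≤43, corrosion resistance 2≥2).
D2: not dominated (best yield strength).
D3: not dominated.
D4: not dominated.
D5: not dominated (best cost).
D6: dominated by D7 (density 3.3≤6.9, yield strength 568≥124, cost 57≤64, corrosion resistance 8≥4).
D7: not dominated (best density).
D8: not dominated.
D9: not dominated (best corrosion resistance).
Pareto-optimal: D2, D3, D4, D5, D7, D8, D9 → 7.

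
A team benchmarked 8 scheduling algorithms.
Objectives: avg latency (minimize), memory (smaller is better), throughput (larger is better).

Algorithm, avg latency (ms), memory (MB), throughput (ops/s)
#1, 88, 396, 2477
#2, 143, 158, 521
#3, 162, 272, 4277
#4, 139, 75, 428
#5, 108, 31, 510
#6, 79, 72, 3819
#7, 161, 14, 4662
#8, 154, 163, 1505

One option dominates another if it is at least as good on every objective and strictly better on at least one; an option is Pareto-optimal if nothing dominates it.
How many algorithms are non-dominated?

3

#1: dominated by #6 (avg latency 79≤88, memory 72≤396, throughput 3819≥2477).
#2: dominated by #6 (avg latency 79≤143, memory 72≤158, throughput 3819≥521).
#3: dominated by #7 (avg latency 161≤162, memory 14≤272, throughput 4662≥4277).
#4: dominated by #5 (avg latency 108≤139, memory 31≤75, throughput 510≥428).
#5: not dominated.
#6: not dominated (best avg latency).
#7: not dominated (best memory).
#8: dominated by #6 (avg latency 79≤154, memory 72≤163, throughput 3819≥1505).
Pareto-optimal: #5, #6, #7 → 3.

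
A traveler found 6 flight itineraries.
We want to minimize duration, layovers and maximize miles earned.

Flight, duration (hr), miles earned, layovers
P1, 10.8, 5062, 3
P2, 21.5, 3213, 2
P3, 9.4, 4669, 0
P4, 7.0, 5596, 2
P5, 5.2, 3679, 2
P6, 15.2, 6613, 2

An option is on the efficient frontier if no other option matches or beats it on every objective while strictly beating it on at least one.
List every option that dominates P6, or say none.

none

P1: worse on miles earned (5062 vs 6613).
P2: worse on duration (21.5 vs 15.2).
P3: worse on miles earned (4669 vs 6613).
P4: worse on miles earned (5596 vs 6613).
P5: worse on miles earned (3679 vs 6613).
No option dominates P6.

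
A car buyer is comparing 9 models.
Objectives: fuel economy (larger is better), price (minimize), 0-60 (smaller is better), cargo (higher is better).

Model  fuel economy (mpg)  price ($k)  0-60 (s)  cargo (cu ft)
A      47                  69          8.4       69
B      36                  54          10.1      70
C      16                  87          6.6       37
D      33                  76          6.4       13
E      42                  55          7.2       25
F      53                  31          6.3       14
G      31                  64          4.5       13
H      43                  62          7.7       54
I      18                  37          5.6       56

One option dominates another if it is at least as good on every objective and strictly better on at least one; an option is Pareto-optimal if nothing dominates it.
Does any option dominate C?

Yes

I vs C: fuel economy 18≥16, price 37≤87, 0-60 5.6≤6.6, cargo 56≥37 — I is at least as good on every objective and strictly better on at least one, so I dominates C.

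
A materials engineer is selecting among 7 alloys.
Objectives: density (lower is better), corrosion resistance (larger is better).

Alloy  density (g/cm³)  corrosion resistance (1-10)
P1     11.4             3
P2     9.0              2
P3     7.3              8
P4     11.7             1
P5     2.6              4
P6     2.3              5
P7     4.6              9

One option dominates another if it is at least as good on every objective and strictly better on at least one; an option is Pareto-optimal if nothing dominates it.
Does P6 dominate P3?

No

P6 vs P3: P6 is worse on corrosion resistance (5 vs 8), so it does not dominate P3.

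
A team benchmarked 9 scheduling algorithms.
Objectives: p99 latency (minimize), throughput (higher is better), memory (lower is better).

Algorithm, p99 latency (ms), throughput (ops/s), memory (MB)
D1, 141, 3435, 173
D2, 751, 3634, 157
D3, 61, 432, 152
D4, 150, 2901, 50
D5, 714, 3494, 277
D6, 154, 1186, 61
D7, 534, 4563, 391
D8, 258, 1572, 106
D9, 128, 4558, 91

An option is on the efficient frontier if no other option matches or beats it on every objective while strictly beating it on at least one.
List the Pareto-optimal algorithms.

D3, D4, D7, D9

D1: dominated by D9 (p99 latency 128≤141, throughput 4558≥3435, memory 91≤173).
D2: dominated by D9 (p99 latency 128≤751, throughput 4558≥3634, memory 91≤157).
D3: not dominated (best p99 latency).
D4: not dominated (best memory).
D5: dominated by D9 (p99 latency 128≤714, throughput 4558≥3494, memory 91≤277).
D6: dominated by D4 (p99 latency 150≤154, throughput 2901≥1186, memory 50≤61).
D7: not dominated (best throughput).
D8: dominated by D4 (p99 latency 150≤258, throughput 2901≥1572, memory 50≤106).
D9: not dominated.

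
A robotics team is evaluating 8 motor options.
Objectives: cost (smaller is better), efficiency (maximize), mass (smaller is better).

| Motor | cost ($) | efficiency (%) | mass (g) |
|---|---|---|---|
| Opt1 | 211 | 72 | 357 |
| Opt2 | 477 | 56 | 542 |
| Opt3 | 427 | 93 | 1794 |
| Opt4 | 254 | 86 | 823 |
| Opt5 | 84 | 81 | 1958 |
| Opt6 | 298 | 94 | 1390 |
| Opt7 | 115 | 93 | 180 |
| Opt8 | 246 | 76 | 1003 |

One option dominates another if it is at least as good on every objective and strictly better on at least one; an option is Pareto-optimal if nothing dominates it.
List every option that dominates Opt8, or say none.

Opt7

Opt7: cost 115≤246, efficiency 93≥76, mass 180≤1003 — dominates Opt8.
Others (Opt1, Opt2, Opt3, Opt4, Opt5, Opt6) are each worse than Opt8 on at least one objective.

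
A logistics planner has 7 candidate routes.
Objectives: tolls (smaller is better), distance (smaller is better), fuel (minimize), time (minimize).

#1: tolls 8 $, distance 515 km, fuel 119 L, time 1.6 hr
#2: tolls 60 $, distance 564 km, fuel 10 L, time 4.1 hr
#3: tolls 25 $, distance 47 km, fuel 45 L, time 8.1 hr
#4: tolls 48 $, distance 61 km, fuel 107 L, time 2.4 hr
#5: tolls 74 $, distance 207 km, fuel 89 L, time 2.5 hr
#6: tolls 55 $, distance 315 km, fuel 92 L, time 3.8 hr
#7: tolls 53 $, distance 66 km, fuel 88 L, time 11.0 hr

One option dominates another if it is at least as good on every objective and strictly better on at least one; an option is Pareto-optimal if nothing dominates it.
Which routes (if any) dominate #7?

#3

#3: tolls 25≤53, distance 47≤66, fuel 45≤88, time 8.1≤11.0 — dominates #7.
Others (#1, #2, #4, #5, #6) are each worse than #7 on at least one objective.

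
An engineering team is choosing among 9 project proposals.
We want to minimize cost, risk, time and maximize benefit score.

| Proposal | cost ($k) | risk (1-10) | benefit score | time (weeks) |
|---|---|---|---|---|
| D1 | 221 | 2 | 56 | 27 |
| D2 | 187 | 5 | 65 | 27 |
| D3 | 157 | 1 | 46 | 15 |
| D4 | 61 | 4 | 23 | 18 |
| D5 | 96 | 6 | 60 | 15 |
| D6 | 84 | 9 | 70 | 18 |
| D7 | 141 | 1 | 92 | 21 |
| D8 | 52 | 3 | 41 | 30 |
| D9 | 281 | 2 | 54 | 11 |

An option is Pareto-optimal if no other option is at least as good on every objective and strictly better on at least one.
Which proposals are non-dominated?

D3, D4, D5, D6, D7, D8, D9

D1: dominated by D7 (cost 141≤221, risk 1≤2, benefit score 92≥56, time 21≤27).
D2: dominated by D7 (cost 141≤187, risk 1≤5, benefit score 92≥65, time 21≤27).
D3: not dominated.
D4: not dominated.
D5: not dominated.
D6: not dominated.
D7: not dominated (best benefit score).
D8: not dominated (best cost).
D9: not dominated (best time).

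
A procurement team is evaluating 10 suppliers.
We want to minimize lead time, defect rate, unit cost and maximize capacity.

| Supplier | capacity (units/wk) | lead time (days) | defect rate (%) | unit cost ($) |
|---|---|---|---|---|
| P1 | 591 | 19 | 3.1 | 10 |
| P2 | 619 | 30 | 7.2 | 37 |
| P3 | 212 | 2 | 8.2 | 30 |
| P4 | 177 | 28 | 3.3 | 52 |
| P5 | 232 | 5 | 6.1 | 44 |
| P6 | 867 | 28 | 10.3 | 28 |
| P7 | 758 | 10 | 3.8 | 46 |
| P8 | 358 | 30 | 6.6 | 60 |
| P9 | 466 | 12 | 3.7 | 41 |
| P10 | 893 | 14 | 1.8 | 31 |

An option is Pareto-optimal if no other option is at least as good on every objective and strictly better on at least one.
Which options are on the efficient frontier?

P1: not dominated (best unit cost).
P2: dominated by P10 (capacity 893≥619, lead time 14≤30, defect rate 1.8≤7.2, unit cost 31≤37).
P3: not dominated (best lead time).
P4: dominated by P1 (capacity 591≥177, lead time 19≤28, defect rate 3.1≤3.3, unit cost 10≤52).
P5: not dominated.
P6: not dominated.
P7: not dominated.
P8: dominated by P1 (capacity 591≥358, lead time 19≤30, defect rate 3.1≤6.6, unit cost 10≤60).
P9: not dominated.
P10: not dominated (best capacity).

P1, P3, P5, P6, P7, P9, P10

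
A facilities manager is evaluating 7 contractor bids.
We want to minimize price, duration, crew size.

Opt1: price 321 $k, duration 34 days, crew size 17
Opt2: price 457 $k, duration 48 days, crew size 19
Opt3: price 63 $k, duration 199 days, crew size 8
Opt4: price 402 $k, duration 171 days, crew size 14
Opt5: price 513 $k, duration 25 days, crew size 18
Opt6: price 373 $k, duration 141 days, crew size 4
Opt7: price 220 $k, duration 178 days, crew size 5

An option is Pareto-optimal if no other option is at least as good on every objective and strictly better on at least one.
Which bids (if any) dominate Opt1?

Opt2: worse on price (457 vs 321).
Opt3: worse on duration (199 vs 34).
Opt4: worse on price (402 vs 321).
Opt5: worse on price (513 vs 321).
Opt6: worse on price (373 vs 321).
Opt7: worse on duration (178 vs 34).
No option dominates Opt1.

none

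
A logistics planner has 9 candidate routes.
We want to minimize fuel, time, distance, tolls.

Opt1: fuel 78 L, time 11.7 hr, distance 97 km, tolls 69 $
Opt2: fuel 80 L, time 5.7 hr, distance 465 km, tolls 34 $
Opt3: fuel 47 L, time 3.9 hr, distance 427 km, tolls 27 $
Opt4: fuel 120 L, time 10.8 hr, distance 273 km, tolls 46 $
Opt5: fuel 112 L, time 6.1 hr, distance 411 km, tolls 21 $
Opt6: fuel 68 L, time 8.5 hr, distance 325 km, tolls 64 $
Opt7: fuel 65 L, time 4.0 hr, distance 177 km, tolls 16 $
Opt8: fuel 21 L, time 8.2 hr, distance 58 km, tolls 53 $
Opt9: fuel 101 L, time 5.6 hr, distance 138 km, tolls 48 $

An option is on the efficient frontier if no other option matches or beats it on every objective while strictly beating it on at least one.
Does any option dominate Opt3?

No

Opt1: worse on fuel (78 vs 47).
Opt2: worse on fuel (80 vs 47).
Opt4: worse on fuel (120 vs 47).
Opt5: worse on fuel (112 vs 47).
Opt6: worse on fuel (68 vs 47).
Opt7: worse on fuel (65 vs 47).
Opt8: worse on time (8.2 vs 3.9).
Opt9: worse on fuel (101 vs 47).
No option is at least as good as Opt3 on every objective and strictly better on one.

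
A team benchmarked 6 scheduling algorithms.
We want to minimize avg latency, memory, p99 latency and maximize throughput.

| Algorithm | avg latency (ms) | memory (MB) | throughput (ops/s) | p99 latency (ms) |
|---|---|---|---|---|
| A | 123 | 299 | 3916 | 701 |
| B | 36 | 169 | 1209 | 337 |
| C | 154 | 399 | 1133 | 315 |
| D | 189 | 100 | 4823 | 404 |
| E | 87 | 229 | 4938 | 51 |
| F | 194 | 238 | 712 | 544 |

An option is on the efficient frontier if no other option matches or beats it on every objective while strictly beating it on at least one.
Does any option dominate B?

No

A: worse on avg latency (123 vs 36).
C: worse on avg latency (154 vs 36).
D: worse on avg latency (189 vs 36).
E: worse on avg latency (87 vs 36).
F: worse on avg latency (194 vs 36).
No option is at least as good as B on every objective and strictly better on one.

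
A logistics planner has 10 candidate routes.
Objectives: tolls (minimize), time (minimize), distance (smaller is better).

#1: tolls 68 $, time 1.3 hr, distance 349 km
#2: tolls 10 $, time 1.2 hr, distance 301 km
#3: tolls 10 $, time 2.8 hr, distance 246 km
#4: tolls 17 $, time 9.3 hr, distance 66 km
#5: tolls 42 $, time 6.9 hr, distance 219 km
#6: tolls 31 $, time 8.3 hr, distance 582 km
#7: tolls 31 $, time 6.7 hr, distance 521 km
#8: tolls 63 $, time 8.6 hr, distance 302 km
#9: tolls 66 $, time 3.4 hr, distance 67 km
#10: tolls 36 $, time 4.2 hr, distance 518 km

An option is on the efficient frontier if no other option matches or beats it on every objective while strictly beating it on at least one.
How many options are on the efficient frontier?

#1: dominated by #2 (tolls 10≤68, time 1.2≤1.3, distance 301≤349).
#2: not dominated (best time).
#3: not dominated.
#4: not dominated (best distance).
#5: not dominated.
#6: dominated by #2 (tolls 10≤31, time 1.2≤8.3, distance 301≤582).
#7: dominated by #2 (tolls 10≤31, time 1.2≤6.7, distance 301≤521).
#8: dominated by #2 (tolls 10≤63, time 1.2≤8.6, distance 301≤302).
#9: not dominated.
#10: dominated by #2 (tolls 10≤36, time 1.2≤4.2, distance 301≤518).
Pareto-optimal: #2, #3, #4, #5, #9 → 5.

5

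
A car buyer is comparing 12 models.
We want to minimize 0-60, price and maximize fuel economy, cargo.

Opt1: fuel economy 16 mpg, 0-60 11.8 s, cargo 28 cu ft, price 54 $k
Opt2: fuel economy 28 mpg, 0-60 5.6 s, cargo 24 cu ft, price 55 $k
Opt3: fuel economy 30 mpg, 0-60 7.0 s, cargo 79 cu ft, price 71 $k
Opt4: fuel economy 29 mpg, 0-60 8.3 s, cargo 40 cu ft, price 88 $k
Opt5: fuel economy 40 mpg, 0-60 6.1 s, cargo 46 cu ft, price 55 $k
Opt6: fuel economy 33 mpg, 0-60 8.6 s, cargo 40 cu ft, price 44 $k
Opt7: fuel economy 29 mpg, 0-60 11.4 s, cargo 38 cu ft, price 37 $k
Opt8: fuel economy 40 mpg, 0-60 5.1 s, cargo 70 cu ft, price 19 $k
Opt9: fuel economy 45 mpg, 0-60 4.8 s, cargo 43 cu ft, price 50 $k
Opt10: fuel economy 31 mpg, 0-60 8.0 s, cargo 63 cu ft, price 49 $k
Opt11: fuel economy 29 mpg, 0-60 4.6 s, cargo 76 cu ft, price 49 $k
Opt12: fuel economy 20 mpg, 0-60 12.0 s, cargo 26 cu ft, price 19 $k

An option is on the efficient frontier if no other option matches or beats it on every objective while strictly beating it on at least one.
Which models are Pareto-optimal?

Opt1: dominated by Opt6 (fuel economy 33≥16, 0-60 8.6≤11.8, cargo 40≥28, price 44≤54).
Opt2: dominated by Opt8 (fuel economy 40≥28, 0-60 5.1≤5.6, cargo 70≥24, price 19≤55).
Opt3: not dominated (best cargo).
Opt4: dominated by Opt3 (fuel economy 30≥29, 0-60 7.0≤8.3, cargo 79≥40, price 71≤88).
Opt5: dominated by Opt8 (fuel economy 40≥40, 0-60 5.1≤6.1, cargo 70≥46, price 19≤55).
Opt6: dominated by Opt8 (fuel economy 40≥33, 0-60 5.1≤8.6, cargo 70≥40, price 19≤44).
Opt7: dominated by Opt8 (fuel economy 40≥29, 0-60 5.1≤11.4, cargo 70≥38, price 19≤37).
Opt8: not dominated.
Opt9: not dominated (best fuel economy).
Opt10: dominated by Opt8 (fuel economy 40≥31, 0-60 5.1≤8.0, cargo 70≥63, price 19≤49).
Opt11: not dominated (best 0-60).
Opt12: dominated by Opt8 (fuel economy 40≥20, 0-60 5.1≤12.0, cargo 70≥26, price 19≤19).

Opt3, Opt8, Opt9, Opt11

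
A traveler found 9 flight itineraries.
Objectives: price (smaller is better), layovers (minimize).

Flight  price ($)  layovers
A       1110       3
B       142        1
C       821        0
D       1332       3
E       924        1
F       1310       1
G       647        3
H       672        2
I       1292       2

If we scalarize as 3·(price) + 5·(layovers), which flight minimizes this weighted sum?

B

A: 3·1110 + 5·3 = 3345
B: 3·142 + 5·1 = 431
C: 3·821 + 5·0 = 2463
D: 3·1332 + 5·3 = 4011
E: 3·924 + 5·1 = 2777
F: 3·1310 + 5·1 = 3935
G: 3·647 + 5·3 = 1956
H: 3·672 + 5·2 = 2026
I: 3·1292 + 5·2 = 3886
Lowest: B at 431.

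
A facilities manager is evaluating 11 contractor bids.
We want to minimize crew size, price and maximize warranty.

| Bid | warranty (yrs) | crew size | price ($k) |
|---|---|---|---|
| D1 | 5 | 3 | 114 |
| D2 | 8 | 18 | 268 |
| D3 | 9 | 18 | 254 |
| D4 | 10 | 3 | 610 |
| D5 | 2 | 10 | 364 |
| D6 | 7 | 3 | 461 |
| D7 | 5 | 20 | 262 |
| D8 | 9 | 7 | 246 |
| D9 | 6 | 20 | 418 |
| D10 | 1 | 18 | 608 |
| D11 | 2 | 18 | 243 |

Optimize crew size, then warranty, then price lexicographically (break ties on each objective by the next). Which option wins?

First minimize crew size: best is 3, kept {D1, D4, D6}.
Then maximize warranty: best is 10, kept {D4}.

D4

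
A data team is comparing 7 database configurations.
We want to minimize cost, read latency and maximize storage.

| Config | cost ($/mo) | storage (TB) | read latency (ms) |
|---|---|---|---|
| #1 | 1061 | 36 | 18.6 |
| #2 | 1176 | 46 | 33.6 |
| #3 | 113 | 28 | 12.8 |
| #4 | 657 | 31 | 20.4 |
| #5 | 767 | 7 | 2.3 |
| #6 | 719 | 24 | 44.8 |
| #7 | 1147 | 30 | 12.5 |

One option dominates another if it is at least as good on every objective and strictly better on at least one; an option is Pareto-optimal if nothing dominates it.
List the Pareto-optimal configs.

#1, #2, #3, #4, #5, #7

#1: not dominated.
#2: not dominated (best storage).
#3: not dominated (best cost).
#4: not dominated.
#5: not dominated (best read latency).
#6: dominated by #3 (cost 113≤719, storage 28≥24, read latency 12.8≤44.8).
#7: not dominated.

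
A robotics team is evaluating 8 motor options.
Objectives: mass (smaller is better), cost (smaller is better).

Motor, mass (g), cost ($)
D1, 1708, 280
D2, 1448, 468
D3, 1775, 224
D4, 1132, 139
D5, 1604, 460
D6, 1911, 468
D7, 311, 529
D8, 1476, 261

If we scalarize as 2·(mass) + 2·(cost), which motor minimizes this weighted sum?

D1: 2·1708 + 2·280 = 3976
D2: 2·1448 + 2·468 = 3832
D3: 2·1775 + 2·224 = 3998
D4: 2·1132 + 2·139 = 2542
D5: 2·1604 + 2·460 = 4128
D6: 2·1911 + 2·468 = 4758
D7: 2·311 + 2·529 = 1680
D8: 2·1476 + 2·261 = 3474
Lowest: D7 at 1680.

D7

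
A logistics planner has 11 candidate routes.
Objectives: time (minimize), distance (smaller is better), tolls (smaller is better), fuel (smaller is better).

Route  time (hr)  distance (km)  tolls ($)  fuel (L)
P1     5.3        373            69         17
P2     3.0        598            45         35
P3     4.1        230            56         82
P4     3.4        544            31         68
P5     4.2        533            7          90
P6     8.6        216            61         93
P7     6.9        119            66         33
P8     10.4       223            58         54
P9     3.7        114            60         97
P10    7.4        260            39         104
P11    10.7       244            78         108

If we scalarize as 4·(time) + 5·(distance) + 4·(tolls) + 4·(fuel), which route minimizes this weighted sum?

P1: 4·5.3 + 5·373 + 4·69 + 4·17 = 2230.2
P2: 4·3.0 + 5·598 + 4·45 + 4·35 = 3322.0
P3: 4·4.1 + 5·230 + 4·56 + 4·82 = 1718.4
P4: 4·3.4 + 5·544 + 4·31 + 4·68 = 3129.6
P5: 4·4.2 + 5·533 + 4·7 + 4·90 = 3069.8
P6: 4·8.6 + 5·216 + 4·61 + 4·93 = 1730.4
P7: 4·6.9 + 5·119 + 4·66 + 4·33 = 1018.6
P8: 4·10.4 + 5·223 + 4·58 + 4·54 = 1604.6
P9: 4·3.7 + 5·114 + 4·60 + 4·97 = 1212.8
P10: 4·7.4 + 5·260 + 4·39 + 4·104 = 1901.6
P11: 4·10.7 + 5·244 + 4·78 + 4·108 = 2006.8
Lowest: P7 at 1018.6.

P7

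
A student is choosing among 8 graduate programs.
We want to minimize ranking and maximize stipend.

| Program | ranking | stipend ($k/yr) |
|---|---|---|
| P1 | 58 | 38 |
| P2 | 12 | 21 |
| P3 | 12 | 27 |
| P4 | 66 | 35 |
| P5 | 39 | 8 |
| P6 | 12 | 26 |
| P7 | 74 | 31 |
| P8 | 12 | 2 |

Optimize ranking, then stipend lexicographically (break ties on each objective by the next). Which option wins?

P3

First minimize ranking: best is 12, kept {P2, P3, P6, P8}.
Then maximize stipend: best is 27, kept {P3}.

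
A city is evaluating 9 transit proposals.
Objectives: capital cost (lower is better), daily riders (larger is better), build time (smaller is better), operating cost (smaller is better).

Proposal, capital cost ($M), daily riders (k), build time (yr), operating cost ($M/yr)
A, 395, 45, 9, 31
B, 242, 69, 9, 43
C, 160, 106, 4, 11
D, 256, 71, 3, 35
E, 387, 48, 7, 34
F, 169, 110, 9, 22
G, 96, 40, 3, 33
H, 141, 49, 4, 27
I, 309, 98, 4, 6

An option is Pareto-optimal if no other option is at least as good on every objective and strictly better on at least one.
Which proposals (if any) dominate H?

none

A: worse on capital cost (395 vs 141).
B: worse on capital cost (242 vs 141).
C: worse on capital cost (160 vs 141).
D: worse on capital cost (256 vs 141).
E: worse on capital cost (387 vs 141).
F: worse on capital cost (169 vs 141).
G: worse on daily riders (40 vs 49).
I: worse on capital cost (309 vs 141).
No option dominates H.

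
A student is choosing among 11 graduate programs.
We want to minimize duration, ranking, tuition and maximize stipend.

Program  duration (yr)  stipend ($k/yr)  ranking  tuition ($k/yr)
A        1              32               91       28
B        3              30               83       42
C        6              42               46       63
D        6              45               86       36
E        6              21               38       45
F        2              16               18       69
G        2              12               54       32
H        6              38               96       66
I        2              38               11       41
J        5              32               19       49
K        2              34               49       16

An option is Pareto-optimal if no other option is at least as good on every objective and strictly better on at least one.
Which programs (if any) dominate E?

I: duration 2≤6, stipend 38≥21, ranking 11≤38, tuition 41≤45 — dominates E.
Others (A, B, C, D, F, G, H, J, K) are each worse than E on at least one objective.

I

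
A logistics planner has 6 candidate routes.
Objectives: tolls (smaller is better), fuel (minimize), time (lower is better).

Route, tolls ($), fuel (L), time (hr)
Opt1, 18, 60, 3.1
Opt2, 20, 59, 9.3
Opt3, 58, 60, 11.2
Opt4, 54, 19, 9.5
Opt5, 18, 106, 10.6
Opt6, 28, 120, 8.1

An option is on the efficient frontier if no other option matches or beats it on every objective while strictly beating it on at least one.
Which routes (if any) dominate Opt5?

Opt1: tolls 18≤18, fuel 60≤106, time 3.1≤10.6 — dominates Opt5.
Others (Opt2, Opt3, Opt4, Opt6) are each worse than Opt5 on at least one objective.

Opt1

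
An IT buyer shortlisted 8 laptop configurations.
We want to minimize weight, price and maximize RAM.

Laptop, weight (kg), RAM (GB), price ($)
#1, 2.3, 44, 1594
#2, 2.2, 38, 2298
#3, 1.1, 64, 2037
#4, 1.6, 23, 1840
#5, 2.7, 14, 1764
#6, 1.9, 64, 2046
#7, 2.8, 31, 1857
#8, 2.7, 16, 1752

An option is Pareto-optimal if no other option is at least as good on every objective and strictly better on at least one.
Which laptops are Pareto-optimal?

#1: not dominated (best price).
#2: dominated by #3 (weight 1.1≤2.2, RAM 64≥38, price 2037≤2298).
#3: not dominated (best weight).
#4: not dominated.
#5: dominated by #1 (weight 2.3≤2.7, RAM 44≥14, price 1594≤1764).
#6: dominated by #3 (weight 1.1≤1.9, RAM 64≥64, price 2037≤2046).
#7: dominated by #1 (weight 2.3≤2.8, RAM 44≥31, price 1594≤1857).
#8: dominated by #1 (weight 2.3≤2.7, RAM 44≥16, price 1594≤1752).

#1, #3, #4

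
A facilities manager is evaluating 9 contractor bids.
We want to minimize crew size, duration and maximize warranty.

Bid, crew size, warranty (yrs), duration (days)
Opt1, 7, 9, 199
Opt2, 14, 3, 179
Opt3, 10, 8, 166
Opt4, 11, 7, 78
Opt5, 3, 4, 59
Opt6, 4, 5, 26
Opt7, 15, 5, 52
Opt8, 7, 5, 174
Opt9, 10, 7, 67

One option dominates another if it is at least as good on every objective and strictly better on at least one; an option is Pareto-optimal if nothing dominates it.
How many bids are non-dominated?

5

Opt1: not dominated (best warranty).
Opt2: dominated by Opt3 (crew size 10≤14, warranty 8≥3, duration 166≤179).
Opt3: not dominated.
Opt4: dominated by Opt9 (crew size 10≤11, warranty 7≥7, duration 67≤78).
Opt5: not dominated (best crew size).
Opt6: not dominated (best duration).
Opt7: dominated by Opt6 (crew size 4≤15, warranty 5≥5, duration 26≤52).
Opt8: dominated by Opt6 (crew size 4≤7, warranty 5≥5, duration 26≤174).
Opt9: not dominated.
Pareto-optimal: Opt1, Opt3, Opt5, Opt6, Opt9 → 5.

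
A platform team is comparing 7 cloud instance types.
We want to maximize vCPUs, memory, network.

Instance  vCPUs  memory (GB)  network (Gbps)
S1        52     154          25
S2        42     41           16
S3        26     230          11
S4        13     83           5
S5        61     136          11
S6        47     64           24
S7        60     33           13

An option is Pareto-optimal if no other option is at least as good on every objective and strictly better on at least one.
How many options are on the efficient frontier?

4

S1: not dominated (best network).
S2: dominated by S1 (vCPUs 52≥42, memory 154≥41, network 25≥16).
S3: not dominated (best memory).
S4: dominated by S1 (vCPUs 52≥13, memory 154≥83, network 25≥5).
S5: not dominated (best vCPUs).
S6: dominated by S1 (vCPUs 52≥47, memory 154≥64, network 25≥24).
S7: not dominated.
Pareto-optimal: S1, S3, S5, S7 → 4.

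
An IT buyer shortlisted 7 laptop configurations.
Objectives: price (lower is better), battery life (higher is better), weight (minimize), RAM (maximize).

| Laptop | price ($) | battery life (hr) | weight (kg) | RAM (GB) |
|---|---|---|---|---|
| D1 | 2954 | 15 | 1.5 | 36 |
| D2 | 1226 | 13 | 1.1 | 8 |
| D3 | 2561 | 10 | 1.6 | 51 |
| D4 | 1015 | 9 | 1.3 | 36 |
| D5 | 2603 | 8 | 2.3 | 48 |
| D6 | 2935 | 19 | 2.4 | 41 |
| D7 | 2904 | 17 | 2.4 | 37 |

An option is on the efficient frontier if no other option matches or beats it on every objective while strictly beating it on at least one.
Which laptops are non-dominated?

D1: not dominated.
D2: not dominated (best weight).
D3: not dominated (best RAM).
D4: not dominated (best price).
D5: dominated by D3 (price 2561≤2603, battery life 10≥8, weight 1.6≤2.3, RAM 51≥48).
D6: not dominated (best battery life).
D7: not dominated.

D1, D2, D3, D4, D6, D7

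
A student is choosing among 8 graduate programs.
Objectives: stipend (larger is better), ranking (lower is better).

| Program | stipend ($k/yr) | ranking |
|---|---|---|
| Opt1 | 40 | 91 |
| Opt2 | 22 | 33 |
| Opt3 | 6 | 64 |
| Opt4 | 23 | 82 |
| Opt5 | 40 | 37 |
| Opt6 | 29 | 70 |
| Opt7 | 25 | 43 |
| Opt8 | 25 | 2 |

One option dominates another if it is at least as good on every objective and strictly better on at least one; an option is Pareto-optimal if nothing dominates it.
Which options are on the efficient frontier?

Opt1: dominated by Opt5 (stipend 40≥40, ranking 37≤91).
Opt2: dominated by Opt8 (stipend 25≥22, ranking 2≤33).
Opt3: dominated by Opt2 (stipend 22≥6, ranking 33≤64).
Opt4: dominated by Opt5 (stipend 40≥23, ranking 37≤82).
Opt5: not dominated.
Opt6: dominated by Opt5 (stipend 40≥29, ranking 37≤70).
Opt7: dominated by Opt5 (stipend 40≥25, ranking 37≤43).
Opt8: not dominated (best ranking).

Opt5, Opt8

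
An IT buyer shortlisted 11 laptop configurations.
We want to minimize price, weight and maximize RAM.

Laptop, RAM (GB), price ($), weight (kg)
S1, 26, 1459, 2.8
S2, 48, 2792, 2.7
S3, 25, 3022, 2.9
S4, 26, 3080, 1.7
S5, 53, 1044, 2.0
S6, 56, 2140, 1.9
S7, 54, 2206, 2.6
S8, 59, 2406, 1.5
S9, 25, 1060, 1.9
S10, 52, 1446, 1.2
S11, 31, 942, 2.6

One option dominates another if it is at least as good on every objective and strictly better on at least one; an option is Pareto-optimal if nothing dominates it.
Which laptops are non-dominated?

S5, S6, S8, S9, S10, S11

S1: dominated by S5 (RAM 53≥26, price 1044≤1459, weight 2.0≤2.8).
S2: dominated by S5 (RAM 53≥48, price 1044≤2792, weight 2.0≤2.7).
S3: dominated by S1 (RAM 26≥25, price 1459≤3022, weight 2.8≤2.9).
S4: dominated by S8 (RAM 59≥26, price 2406≤3080, weight 1.5≤1.7).
S5: not dominated.
S6: not dominated.
S7: dominated by S6 (RAM 56≥54, price 2140≤2206, weight 1.9≤2.6).
S8: not dominated (best RAM).
S9: not dominated.
S10: not dominated (best weight).
S11: not dominated (best price).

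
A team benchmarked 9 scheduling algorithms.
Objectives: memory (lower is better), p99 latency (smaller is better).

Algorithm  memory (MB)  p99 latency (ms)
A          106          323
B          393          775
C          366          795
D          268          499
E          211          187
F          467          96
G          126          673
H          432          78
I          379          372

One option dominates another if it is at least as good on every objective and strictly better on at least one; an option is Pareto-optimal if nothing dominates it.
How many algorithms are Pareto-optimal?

A: not dominated (best memory).
B: dominated by A (memory 106≤393, p99 latency 323≤775).
C: dominated by A (memory 106≤366, p99 latency 323≤795).
D: dominated by A (memory 106≤268, p99 latency 323≤499).
E: not dominated.
F: dominated by H (memory 432≤467, p99 latency 78≤96).
G: dominated by A (memory 106≤126, p99 latency 323≤673).
H: not dominated (best p99 latency).
I: dominated by A (memory 106≤379, p99 latency 323≤372).
Pareto-optimal: A, E, H → 3.

3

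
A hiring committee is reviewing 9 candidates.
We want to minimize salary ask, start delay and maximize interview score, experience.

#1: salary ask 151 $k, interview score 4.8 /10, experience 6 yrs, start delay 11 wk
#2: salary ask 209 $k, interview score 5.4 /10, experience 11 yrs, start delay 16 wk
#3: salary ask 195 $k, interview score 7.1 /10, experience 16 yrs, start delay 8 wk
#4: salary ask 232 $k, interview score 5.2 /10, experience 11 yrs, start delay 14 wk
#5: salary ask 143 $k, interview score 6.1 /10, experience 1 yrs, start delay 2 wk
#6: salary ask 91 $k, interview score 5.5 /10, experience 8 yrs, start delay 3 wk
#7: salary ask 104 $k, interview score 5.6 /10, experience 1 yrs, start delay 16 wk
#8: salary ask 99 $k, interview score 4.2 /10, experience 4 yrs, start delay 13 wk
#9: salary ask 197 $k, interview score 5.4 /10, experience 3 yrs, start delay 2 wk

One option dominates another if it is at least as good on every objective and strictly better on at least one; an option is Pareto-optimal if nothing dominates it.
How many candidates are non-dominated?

5

#1: dominated by #6 (salary ask 91≤151, interview score 5.5≥4.8, experience 8≥6, start delay 3≤11).
#2: dominated by #3 (salary ask 195≤209, interview score 7.1≥5.4, experience 16≥11, start delay 8≤16).
#3: not dominated (best interview score).
#4: dominated by #3 (salary ask 195≤232, interview score 7.1≥5.2, experience 16≥11, start delay 8≤14).
#5: not dominated.
#6: not dominated (best salary ask).
#7: not dominated.
#8: dominated by #6 (salary ask 91≤99, interview score 5.5≥4.2, experience 8≥4, start delay 3≤13).
#9: not dominated.
Pareto-optimal: #3, #5, #6, #7, #9 → 5.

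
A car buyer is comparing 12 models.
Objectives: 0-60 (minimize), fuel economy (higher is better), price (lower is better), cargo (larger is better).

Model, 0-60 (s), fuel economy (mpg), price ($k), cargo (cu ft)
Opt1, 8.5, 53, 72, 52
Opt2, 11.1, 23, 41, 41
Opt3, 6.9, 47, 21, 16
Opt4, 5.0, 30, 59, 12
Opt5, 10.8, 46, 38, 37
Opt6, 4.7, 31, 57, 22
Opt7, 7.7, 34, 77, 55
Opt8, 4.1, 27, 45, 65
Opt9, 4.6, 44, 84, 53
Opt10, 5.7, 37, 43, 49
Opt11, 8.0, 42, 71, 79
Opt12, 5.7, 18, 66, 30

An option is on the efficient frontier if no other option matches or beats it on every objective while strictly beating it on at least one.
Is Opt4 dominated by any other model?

Opt6 vs Opt4: 0-60 4.7≤5.0, fuel economy 31≥30, price 57≤59, cargo 22≥12 — Opt6 is at least as good on every objective and strictly better on at least one, so Opt6 dominates Opt4.

Yes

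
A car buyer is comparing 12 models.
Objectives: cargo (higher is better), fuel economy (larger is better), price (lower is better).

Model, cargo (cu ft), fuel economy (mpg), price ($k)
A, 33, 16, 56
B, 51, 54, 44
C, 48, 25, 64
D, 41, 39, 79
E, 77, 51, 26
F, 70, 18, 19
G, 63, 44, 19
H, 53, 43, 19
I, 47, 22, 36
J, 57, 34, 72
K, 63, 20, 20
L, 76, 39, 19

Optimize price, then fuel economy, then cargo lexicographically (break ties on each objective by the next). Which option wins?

G

First minimize price: best is 19, kept {F, G, H, L}.
Then maximize fuel economy: best is 44, kept {G}.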